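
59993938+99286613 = 159280551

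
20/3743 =20/3743 = 0.01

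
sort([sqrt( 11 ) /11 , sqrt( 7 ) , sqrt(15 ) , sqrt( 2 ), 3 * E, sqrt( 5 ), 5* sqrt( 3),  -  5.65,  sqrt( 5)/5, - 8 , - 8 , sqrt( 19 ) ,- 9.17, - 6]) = [ - 9.17,  -  8,- 8,  -  6, - 5.65, sqrt( 11)/11,sqrt( 5 ) /5, sqrt ( 2),sqrt( 5), sqrt(7), sqrt( 15), sqrt( 19) , 3*E, 5*sqrt ( 3) ] 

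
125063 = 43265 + 81798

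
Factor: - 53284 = -2^2 *7^1*11^1*173^1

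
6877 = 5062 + 1815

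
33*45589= 1504437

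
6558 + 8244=14802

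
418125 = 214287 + 203838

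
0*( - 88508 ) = 0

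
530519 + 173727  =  704246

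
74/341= 74/341 = 0.22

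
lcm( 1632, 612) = 4896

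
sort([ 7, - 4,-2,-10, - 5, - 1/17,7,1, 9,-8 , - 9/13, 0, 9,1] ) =[-10, -8, - 5 ,-4,- 2, - 9/13,  -  1/17, 0,  1,1,  7,7,9,9]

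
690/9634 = 345/4817 = 0.07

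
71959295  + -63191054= 8768241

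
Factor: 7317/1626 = 9/2 = 2^( - 1 )*3^2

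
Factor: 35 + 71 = 106 = 2^1*53^1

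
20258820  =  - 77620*( - 261 ) 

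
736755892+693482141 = 1430238033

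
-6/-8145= 2/2715 = 0.00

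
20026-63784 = -43758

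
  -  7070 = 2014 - 9084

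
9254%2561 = 1571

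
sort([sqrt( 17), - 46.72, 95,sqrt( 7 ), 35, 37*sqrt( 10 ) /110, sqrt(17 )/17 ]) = [ -46.72,sqrt( 17 ) /17, 37*sqrt (10) /110, sqrt( 7 ), sqrt ( 17 ), 35, 95 ]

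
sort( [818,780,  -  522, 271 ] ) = [  -  522, 271, 780, 818 ]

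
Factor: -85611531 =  - 3^1*28537177^1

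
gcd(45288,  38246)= 2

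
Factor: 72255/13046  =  2^(-1 ) * 3^1*5^1*11^( -1 ) * 593^ (- 1)*4817^1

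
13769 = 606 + 13163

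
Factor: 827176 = 2^3*7^1 * 14771^1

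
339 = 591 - 252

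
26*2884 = 74984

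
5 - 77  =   - 72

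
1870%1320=550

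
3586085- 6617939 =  - 3031854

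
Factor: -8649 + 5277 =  - 3372=- 2^2 *3^1 * 281^1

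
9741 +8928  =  18669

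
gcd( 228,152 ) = 76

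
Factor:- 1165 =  - 5^1 * 233^1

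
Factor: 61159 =7^1*8737^1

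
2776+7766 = 10542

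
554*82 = 45428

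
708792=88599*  8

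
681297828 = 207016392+474281436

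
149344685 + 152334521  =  301679206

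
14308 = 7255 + 7053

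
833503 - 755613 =77890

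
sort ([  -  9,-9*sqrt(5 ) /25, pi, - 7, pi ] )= [  -  9, - 7, - 9*sqrt(5)/25,pi,pi ]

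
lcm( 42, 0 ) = 0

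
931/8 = 116+3/8=   116.38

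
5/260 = 1/52 = 0.02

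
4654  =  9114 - 4460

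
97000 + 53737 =150737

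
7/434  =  1/62 = 0.02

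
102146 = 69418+32728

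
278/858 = 139/429 = 0.32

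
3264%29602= 3264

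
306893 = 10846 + 296047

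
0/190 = 0= 0.00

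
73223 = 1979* 37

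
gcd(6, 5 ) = 1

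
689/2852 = 689/2852 = 0.24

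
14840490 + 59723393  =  74563883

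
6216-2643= 3573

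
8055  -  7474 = 581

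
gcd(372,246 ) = 6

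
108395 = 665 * 163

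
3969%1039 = 852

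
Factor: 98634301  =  19^1*5191279^1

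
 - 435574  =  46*(- 9469 )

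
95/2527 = 5/133 = 0.04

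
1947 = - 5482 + 7429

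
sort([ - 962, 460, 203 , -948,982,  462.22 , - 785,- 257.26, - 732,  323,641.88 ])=[ - 962, - 948 , - 785, - 732, - 257.26 , 203,323, 460, 462.22 , 641.88, 982 ] 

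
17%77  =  17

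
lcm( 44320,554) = 44320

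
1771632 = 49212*36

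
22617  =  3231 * 7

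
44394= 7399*6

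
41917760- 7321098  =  34596662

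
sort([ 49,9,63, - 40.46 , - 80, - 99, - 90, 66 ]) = [  -  99 ,-90, - 80,-40.46,9,49, 63 , 66] 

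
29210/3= 29210/3=9736.67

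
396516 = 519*764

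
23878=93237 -69359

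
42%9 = 6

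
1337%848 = 489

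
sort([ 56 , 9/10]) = [ 9/10, 56]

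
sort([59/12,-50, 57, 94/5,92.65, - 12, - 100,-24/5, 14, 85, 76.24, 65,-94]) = [ - 100, - 94, - 50, -12, - 24/5, 59/12,14,  94/5, 57, 65, 76.24,85,92.65]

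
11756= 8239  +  3517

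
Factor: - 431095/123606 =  - 2^ ( - 1 ) * 3^( - 4 ) * 5^1*113^1 = - 565/162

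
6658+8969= 15627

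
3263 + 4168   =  7431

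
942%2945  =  942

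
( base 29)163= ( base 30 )13s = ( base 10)1018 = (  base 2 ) 1111111010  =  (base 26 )1D4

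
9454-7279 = 2175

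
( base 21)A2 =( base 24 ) 8k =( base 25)8C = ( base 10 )212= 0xd4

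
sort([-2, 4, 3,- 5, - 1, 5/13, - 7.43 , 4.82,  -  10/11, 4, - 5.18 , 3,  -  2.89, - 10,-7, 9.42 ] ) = [ - 10,  -  7.43,-7,  -  5.18, - 5, - 2.89, - 2, - 1 , - 10/11,5/13, 3, 3, 4, 4  ,  4.82, 9.42 ] 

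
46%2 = 0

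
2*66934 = 133868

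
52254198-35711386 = 16542812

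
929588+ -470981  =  458607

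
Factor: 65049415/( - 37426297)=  - 5^1 * 43^( - 1 )*73^( - 1 )*2693^1*4831^1*11923^( - 1)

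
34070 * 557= 18976990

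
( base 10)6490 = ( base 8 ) 14532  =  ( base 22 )d90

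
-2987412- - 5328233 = 2340821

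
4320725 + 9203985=13524710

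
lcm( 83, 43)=3569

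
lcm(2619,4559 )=123093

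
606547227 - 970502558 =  - 363955331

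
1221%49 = 45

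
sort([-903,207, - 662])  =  [ - 903, - 662,207] 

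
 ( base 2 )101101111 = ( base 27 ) dg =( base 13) 223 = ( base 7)1033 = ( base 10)367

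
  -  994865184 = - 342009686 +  - 652855498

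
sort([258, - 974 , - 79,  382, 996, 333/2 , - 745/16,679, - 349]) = [ - 974 , - 349, - 79,- 745/16, 333/2,258,  382, 679, 996]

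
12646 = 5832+6814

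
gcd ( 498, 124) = 2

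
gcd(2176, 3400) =136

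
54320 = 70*776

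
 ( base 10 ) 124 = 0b1111100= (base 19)6a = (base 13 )97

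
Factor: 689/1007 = 13^1 * 19^( - 1) = 13/19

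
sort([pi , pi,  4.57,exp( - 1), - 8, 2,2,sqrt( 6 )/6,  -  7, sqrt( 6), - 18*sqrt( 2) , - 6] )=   [ - 18*sqrt(2), - 8 , - 7 , - 6,exp( - 1), sqrt( 6) /6, 2,2, sqrt(6), pi,pi,4.57 ] 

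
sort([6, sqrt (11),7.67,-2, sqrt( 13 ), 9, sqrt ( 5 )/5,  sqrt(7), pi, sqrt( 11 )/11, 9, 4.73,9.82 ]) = [  -  2,  sqrt( 11 ) /11,sqrt( 5 ) /5, sqrt(7 ) , pi, sqrt( 11),sqrt( 13 ), 4.73,6, 7.67, 9, 9 , 9.82]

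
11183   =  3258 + 7925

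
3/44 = 3/44 = 0.07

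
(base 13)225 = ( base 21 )hc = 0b101110001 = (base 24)f9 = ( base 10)369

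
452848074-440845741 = 12002333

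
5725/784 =5725/784 = 7.30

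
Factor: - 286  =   - 2^1*11^1*13^1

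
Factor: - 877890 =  - 2^1*3^1*5^1*13^1*2251^1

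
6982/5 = 1396 + 2/5  =  1396.40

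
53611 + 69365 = 122976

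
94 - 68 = 26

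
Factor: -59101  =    -  7^1 * 8443^1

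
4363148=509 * 8572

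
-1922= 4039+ - 5961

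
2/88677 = 2/88677 = 0.00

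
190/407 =190/407 = 0.47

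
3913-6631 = - 2718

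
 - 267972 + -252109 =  - 520081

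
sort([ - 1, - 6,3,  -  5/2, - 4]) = [-6, - 4,  -  5/2 , - 1, 3] 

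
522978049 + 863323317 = 1386301366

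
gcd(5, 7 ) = 1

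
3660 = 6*610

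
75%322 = 75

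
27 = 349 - 322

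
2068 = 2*1034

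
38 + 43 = 81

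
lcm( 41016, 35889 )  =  287112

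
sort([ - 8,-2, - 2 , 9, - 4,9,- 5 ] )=[ - 8, - 5, - 4, - 2, - 2, 9,9 ] 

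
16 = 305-289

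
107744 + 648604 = 756348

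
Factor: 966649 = 47^1*131^1*157^1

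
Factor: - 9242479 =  - 9242479^1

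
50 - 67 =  - 17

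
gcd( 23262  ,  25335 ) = 3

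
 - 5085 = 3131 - 8216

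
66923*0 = 0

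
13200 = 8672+4528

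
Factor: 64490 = 2^1*5^1*6449^1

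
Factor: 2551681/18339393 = 3^( - 1 )*11^1*19^1*  29^1* 421^1*1979^( - 1)*3089^( - 1 )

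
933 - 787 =146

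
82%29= 24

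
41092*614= 25230488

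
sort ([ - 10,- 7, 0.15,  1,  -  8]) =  [ - 10, - 8, - 7, 0.15,  1]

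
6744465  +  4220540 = 10965005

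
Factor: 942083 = 631^1*1493^1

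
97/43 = 97/43 = 2.26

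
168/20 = 42/5 = 8.40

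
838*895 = 750010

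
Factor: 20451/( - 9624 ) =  - 2^(-3)*17^1 = - 17/8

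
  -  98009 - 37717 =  -135726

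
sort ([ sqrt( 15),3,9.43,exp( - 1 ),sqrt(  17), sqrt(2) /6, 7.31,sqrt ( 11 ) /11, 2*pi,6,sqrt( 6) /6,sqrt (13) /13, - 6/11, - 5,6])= [ - 5, - 6/11,sqrt (2 )/6, sqrt (13)/13 , sqrt( 11 ) /11,exp( - 1 ), sqrt(6)/6 , 3,  sqrt(15),sqrt ( 17),6,6,2*pi,7.31, 9.43 ] 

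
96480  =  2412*40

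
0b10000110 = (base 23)5j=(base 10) 134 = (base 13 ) a4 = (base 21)68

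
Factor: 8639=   53^1*163^1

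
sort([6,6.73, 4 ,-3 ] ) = [-3,4,6,6.73] 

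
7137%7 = 4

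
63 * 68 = 4284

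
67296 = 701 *96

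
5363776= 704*7619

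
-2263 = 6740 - 9003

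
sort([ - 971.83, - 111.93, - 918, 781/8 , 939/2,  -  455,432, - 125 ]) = [ - 971.83,-918, - 455, - 125  ,- 111.93 , 781/8, 432, 939/2 ]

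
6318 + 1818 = 8136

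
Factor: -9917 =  - 47^1*211^1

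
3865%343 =92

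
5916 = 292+5624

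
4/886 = 2/443=0.00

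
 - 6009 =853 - 6862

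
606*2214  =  1341684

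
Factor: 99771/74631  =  7^1*4751^1*24877^( - 1 )=33257/24877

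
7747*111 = 859917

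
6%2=0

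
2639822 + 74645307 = 77285129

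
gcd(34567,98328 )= 1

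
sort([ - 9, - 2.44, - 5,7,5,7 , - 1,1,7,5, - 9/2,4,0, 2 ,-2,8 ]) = [-9, - 5, - 9/2, - 2.44, - 2, - 1,0, 1,2,4, 5,5, 7, 7, 7,8]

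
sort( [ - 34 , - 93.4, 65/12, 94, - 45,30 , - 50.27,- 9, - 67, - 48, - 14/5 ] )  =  [ - 93.4, - 67, - 50.27, - 48,  -  45, - 34 , - 9, - 14/5,65/12, 30, 94]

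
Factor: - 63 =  - 3^2*7^1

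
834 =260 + 574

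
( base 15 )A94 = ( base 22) 4KD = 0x955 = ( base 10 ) 2389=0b100101010101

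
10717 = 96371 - 85654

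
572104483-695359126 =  - 123254643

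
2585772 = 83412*31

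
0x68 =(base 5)404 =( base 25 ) 44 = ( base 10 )104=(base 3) 10212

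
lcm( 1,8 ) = 8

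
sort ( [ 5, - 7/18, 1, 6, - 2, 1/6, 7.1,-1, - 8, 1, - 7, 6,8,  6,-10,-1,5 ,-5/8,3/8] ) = [  -  10,-8, - 7 , - 2,-1,-1 , - 5/8,- 7/18, 1/6, 3/8, 1, 1, 5, 5, 6, 6,6, 7.1, 8] 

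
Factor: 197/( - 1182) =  - 1/6 = -  2^( - 1 )* 3^( - 1)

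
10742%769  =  745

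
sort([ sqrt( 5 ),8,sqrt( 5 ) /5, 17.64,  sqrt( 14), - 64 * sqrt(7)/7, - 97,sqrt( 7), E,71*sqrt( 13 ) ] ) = [ - 97, - 64 * sqrt ( 7)/7 , sqrt( 5)/5, sqrt( 5),sqrt( 7 ),E, sqrt( 14), 8,17.64, 71*sqrt( 13 )]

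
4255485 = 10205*417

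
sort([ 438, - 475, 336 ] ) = [-475,336, 438]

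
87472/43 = 2034 + 10/43 = 2034.23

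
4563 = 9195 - 4632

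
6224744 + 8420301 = 14645045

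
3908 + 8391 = 12299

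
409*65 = 26585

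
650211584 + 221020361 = 871231945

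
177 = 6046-5869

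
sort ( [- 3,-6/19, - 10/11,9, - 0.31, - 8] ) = [ - 8,- 3 ,-10/11, - 6/19, - 0.31,  9]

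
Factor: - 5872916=-2^2*7^1*137^1 *1531^1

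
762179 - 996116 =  - 233937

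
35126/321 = 35126/321  =  109.43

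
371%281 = 90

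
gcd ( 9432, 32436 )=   36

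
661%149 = 65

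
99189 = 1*99189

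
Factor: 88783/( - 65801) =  - 29^( - 1)*47^1 *1889^1* 2269^( - 1)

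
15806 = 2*7903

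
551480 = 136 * 4055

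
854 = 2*427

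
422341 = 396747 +25594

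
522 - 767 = -245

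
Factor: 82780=2^2*5^1*4139^1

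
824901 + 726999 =1551900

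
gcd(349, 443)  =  1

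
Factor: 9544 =2^3*1193^1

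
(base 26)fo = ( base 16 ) 19e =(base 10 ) 414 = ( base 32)CU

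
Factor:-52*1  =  -52= -2^2 * 13^1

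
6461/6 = 1076 + 5/6 = 1076.83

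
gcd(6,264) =6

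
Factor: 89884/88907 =92/91 =2^2*7^( - 1 )*13^ ( - 1 ) *23^1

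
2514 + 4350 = 6864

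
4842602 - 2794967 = 2047635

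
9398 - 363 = 9035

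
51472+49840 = 101312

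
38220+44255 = 82475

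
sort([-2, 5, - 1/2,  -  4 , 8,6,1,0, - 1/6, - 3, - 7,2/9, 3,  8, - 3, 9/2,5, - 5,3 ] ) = [  -  7, - 5, - 4,- 3, - 3, - 2, - 1/2, - 1/6, 0, 2/9,  1, 3,3,9/2,5, 5, 6,8,8 ]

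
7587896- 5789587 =1798309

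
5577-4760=817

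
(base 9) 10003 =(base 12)3970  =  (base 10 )6564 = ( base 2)1100110100100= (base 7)25065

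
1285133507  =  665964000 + 619169507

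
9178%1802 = 168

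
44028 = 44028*1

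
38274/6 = 6379 = 6379.00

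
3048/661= 4+404/661 = 4.61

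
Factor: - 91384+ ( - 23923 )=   - 115307=- 67^1 * 1721^1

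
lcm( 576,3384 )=27072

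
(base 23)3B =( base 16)50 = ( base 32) 2G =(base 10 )80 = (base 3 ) 2222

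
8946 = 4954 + 3992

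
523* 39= 20397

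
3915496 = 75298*52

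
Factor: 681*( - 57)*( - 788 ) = 2^2*3^2*19^1*197^1*227^1  =  30587796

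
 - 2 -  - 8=6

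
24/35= 24/35 =0.69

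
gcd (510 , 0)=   510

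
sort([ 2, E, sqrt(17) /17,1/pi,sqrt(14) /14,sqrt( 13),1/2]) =[sqrt(  17 )/17,  sqrt(14)/14 , 1/pi,1/2,2, E,sqrt( 13) ] 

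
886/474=443/237 = 1.87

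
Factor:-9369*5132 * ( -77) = 2^2*3^3*7^1*11^1*347^1*1283^1= 3702291516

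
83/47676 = 83/47676   =  0.00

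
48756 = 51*956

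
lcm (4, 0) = 0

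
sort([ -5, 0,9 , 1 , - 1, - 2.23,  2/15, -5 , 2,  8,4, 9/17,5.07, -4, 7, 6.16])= [ - 5, - 5,- 4, - 2.23, - 1, 0,  2/15, 9/17, 1 , 2,4  ,  5.07, 6.16,7,  8, 9]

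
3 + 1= 4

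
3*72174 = 216522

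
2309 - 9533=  - 7224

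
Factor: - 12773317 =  -1871^1*6827^1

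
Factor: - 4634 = - 2^1 *7^1*331^1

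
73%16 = 9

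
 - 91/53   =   - 2 +15/53 = - 1.72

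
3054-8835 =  - 5781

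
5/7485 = 1/1497=0.00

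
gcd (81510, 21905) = 65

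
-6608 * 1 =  - 6608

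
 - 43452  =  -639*68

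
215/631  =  215/631 = 0.34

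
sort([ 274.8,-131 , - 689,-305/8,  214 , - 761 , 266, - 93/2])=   [ - 761, - 689, - 131, - 93/2, - 305/8,214,  266, 274.8]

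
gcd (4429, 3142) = 1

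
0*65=0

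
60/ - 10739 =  - 60/10739 = - 0.01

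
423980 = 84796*5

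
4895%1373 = 776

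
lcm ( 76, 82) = 3116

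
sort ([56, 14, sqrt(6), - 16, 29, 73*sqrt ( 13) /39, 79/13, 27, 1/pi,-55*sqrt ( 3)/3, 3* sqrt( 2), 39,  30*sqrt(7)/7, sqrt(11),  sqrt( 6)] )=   [ - 55*sqrt( 3)/3, - 16, 1/pi, sqrt( 6), sqrt( 6), sqrt( 11 ), 3* sqrt( 2 ),79/13,  73  *sqrt(13 )/39, 30 * sqrt ( 7) /7,14,  27, 29, 39,56]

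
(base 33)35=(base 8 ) 150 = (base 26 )40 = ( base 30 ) 3e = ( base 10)104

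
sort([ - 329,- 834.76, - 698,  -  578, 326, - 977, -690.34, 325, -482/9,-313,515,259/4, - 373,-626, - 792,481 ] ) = [ - 977, - 834.76, - 792,  -  698, - 690.34,-626, - 578,-373, - 329,-313,-482/9, 259/4,325, 326, 481,  515] 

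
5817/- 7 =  - 831 + 0/1=- 831.00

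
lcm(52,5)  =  260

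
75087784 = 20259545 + 54828239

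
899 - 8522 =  - 7623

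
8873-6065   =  2808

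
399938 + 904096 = 1304034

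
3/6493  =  3/6493=0.00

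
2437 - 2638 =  - 201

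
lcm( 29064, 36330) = 145320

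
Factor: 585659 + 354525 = 2^3*7^1*103^1*163^1  =  940184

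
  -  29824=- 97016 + 67192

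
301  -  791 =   -  490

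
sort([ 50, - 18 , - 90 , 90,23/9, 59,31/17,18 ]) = [  -  90, - 18, 31/17,23/9 , 18,50,59,90 ] 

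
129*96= 12384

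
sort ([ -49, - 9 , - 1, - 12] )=[ - 49, - 12,-9, - 1]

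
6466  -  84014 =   -  77548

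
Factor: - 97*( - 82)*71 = 564734  =  2^1*41^1*71^1*97^1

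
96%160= 96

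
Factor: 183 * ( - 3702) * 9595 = - 6500286270 = - 2^1*3^2 * 5^1*19^1*61^1 * 101^1*617^1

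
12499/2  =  12499/2 =6249.50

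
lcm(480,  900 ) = 7200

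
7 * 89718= 628026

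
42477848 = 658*64556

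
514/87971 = 514/87971 = 0.01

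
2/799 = 2/799 = 0.00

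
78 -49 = 29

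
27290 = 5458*5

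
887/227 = 3 + 206/227  =  3.91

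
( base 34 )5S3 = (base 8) 15117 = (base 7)25431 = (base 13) 30B1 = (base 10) 6735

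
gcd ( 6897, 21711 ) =3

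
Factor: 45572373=3^2*7^1 * 11^1*65761^1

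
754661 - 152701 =601960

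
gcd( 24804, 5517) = 9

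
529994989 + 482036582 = 1012031571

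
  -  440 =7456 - 7896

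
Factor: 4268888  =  2^3*13^1*41047^1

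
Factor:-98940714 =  - 2^1 * 3^1*17^1*19^2*2687^1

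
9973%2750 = 1723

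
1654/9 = 1654/9  =  183.78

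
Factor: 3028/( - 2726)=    - 2^1*29^( - 1)*47^ ( - 1)*757^1 = - 1514/1363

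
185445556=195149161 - 9703605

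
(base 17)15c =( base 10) 386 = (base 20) J6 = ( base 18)138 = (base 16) 182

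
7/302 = 7/302 = 0.02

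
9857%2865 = 1262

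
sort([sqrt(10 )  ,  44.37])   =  [ sqrt ( 10),  44.37]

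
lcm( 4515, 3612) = 18060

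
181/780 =181/780 =0.23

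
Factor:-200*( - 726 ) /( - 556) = - 2^2*3^1*5^2*11^2*139^( - 1 ) = -36300/139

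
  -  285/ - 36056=285/36056 = 0.01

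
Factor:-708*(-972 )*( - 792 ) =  - 545035392 =-2^7 * 3^8* 11^1*59^1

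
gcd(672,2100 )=84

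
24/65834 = 12/32917 = 0.00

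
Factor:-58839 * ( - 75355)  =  4433812845=   3^1*5^1 *7^1*11^1*1783^1*2153^1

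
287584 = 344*836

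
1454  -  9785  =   - 8331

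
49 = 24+25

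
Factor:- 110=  - 2^1*5^1*11^1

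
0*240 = 0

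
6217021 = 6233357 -16336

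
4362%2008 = 346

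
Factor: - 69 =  - 3^1*23^1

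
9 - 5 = 4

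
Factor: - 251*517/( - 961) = 129767/961 = 11^1*31^( - 2 )*47^1* 251^1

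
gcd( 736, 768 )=32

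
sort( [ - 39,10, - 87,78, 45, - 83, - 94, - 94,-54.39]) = [- 94, - 94,  -  87, - 83, - 54.39, - 39, 10 , 45, 78 ]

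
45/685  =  9/137 = 0.07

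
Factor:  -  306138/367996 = -777/934 = - 2^(-1 ) * 3^1 * 7^1 *37^1 * 467^( -1 ) 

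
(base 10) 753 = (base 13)45c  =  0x2f1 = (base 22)1C5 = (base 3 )1000220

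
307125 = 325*945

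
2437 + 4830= 7267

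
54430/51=1067 + 13/51 = 1067.25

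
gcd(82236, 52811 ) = 11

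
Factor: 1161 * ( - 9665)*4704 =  - 2^5*3^4*5^1*7^2*43^1*1933^1 = - 52783889760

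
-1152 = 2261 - 3413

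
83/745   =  83/745=0.11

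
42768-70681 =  - 27913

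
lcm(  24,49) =1176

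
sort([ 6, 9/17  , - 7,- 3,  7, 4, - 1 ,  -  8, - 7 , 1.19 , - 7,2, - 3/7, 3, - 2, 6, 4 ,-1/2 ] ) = [-8, - 7, -7,-7, - 3, - 2, - 1, - 1/2,-3/7 , 9/17, 1.19 , 2, 3, 4, 4, 6, 6, 7]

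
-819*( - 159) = 130221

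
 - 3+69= 66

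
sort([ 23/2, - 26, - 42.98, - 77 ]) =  [ - 77, - 42.98,-26, 23/2 ]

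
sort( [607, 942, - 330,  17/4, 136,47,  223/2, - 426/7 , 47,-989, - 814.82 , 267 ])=[-989, - 814.82, - 330, - 426/7 , 17/4,47,47,223/2,136,  267 , 607,942]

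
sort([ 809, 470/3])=[ 470/3, 809]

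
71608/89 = 804 + 52/89=804.58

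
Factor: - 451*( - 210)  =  94710 = 2^1*3^1*5^1*7^1*11^1 * 41^1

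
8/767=8/767 = 0.01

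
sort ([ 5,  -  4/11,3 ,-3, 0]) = [ - 3,  -  4/11, 0, 3, 5] 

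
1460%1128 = 332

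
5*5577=27885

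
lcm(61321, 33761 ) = 3004729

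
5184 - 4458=726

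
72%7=2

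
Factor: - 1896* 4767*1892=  - 17100334944 = - 2^5 * 3^2 * 7^1*11^1*43^1* 79^1 * 227^1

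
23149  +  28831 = 51980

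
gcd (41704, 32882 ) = 802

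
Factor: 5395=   5^1*13^1*83^1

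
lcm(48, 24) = 48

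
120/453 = 40/151 = 0.26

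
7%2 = 1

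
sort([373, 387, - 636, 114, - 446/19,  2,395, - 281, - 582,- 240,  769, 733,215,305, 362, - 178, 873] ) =[ - 636, - 582, - 281, - 240,  -  178 , - 446/19, 2, 114, 215 , 305,362,373, 387, 395, 733, 769,873]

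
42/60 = 7/10 = 0.70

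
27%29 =27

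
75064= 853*88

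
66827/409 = 66827/409 = 163.39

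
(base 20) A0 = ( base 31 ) 6E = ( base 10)200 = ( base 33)62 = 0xC8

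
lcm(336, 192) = 1344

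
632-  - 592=1224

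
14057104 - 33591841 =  - 19534737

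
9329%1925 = 1629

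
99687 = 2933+96754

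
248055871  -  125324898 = 122730973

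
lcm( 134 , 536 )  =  536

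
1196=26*46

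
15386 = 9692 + 5694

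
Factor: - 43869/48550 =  - 2^ ( - 1 )*3^1*5^( - 2) * 7^1* 971^(-1 )  *  2089^1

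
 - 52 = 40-92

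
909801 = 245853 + 663948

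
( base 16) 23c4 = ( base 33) 8df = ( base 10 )9156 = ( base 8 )21704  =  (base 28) bj0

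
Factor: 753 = 3^1 *251^1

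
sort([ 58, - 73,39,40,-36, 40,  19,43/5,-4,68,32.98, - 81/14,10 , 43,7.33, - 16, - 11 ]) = [-73, - 36,  -  16 ,-11 ,  -  81/14, - 4, 7.33,43/5,10,19,32.98,39, 40,40, 43,58, 68]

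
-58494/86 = -681 + 36/43 =-  680.16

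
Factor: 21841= 21841^1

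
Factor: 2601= 3^2 * 17^2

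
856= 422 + 434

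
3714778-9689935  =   - 5975157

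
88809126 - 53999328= 34809798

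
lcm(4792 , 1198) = 4792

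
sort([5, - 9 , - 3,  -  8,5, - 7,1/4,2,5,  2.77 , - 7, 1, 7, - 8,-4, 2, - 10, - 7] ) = [- 10,  -  9,  -  8,  -  8,- 7,  -  7,- 7,-4, - 3, 1/4,1,  2,2,2.77, 5,5,  5 , 7 ] 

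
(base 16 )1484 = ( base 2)1010010000100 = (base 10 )5252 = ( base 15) 1852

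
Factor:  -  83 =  - 83^1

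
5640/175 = 1128/35 = 32.23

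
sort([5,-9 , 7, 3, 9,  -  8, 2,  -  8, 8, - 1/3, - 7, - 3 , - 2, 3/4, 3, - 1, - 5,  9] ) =[ - 9, - 8, - 8, - 7, - 5,-3, - 2  , - 1,- 1/3, 3/4, 2 , 3, 3,5,7, 8,9, 9] 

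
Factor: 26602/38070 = 3^( - 4)*5^ ( - 1)  *283^1 = 283/405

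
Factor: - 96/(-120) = 2^2*5^( - 1 )= 4/5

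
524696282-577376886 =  - 52680604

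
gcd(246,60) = 6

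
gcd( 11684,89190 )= 2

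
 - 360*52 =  - 18720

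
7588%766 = 694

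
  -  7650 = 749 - 8399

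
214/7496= 107/3748 = 0.03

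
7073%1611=629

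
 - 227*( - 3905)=886435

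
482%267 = 215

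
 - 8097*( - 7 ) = 56679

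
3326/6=554 + 1/3 = 554.33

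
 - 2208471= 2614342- 4822813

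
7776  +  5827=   13603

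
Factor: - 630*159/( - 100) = 10017/10 = 2^( - 1)*3^3*5^( - 1)*7^1*53^1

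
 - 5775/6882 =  - 1925/2294 = -  0.84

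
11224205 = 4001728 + 7222477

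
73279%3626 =759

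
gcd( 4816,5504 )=688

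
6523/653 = 9 + 646/653 = 9.99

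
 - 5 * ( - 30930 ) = 154650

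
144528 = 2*72264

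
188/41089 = 188/41089 = 0.00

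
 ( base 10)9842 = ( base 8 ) 23162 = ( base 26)eee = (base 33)918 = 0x2672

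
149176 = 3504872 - 3355696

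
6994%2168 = 490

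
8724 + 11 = 8735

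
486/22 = 243/11 =22.09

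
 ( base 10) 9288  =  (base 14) 3556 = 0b10010001001000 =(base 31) 9kj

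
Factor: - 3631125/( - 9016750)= 29049/72134 =2^( - 1)*3^1*23^1*421^1 * 36067^( - 1 ) 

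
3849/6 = 1283/2 = 641.50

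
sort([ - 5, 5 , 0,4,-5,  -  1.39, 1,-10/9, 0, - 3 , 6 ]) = [ - 5, - 5, - 3, -1.39,-10/9,0,  0,1,4, 5,6]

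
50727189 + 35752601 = 86479790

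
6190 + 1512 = 7702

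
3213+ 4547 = 7760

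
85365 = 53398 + 31967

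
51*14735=751485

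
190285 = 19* 10015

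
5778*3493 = 20182554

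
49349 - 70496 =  - 21147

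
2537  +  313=2850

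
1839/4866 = 613/1622 =0.38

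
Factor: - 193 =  - 193^1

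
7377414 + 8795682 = 16173096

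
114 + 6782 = 6896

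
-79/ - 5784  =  79/5784 = 0.01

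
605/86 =605/86 = 7.03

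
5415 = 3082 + 2333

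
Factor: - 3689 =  - 7^1*17^1*31^1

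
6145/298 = 6145/298 = 20.62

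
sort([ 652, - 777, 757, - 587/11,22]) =[ - 777, - 587/11,22,652 , 757]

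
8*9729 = 77832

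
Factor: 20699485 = 5^1*1109^1*3733^1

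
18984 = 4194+14790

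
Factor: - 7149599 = -7149599^1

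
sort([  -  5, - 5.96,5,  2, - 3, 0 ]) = [ - 5.96, - 5, - 3,0, 2, 5] 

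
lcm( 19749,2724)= 78996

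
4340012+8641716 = 12981728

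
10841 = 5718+5123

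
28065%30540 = 28065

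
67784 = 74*916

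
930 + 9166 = 10096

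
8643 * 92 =795156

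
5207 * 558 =2905506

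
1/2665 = 1/2665 = 0.00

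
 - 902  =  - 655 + -247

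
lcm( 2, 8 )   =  8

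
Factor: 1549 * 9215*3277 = 5^1*19^1*29^1*97^1 * 113^1 *1549^1 = 46776012695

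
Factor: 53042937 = 3^1*17680979^1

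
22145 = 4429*5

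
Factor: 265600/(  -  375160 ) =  - 80/113 = - 2^4*5^1*113^( - 1) 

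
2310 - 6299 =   -  3989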